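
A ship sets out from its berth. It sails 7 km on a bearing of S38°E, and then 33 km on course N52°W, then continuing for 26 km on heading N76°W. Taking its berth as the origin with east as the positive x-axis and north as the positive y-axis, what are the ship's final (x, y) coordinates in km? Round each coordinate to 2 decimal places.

(-46.92, 21.09)

Leg 1 (S38°E, 7 km): east 7 sin 142° = 4.31, north 7 cos 142° = -5.52
Leg 2 (N52°W, 33 km): east 33 sin 308° = -26.00, north 33 cos 308° = 20.32
Leg 3 (N76°W, 26 km): east 26 sin 284° = -25.23, north 26 cos 284° = 6.29
Summing: -46.92 km east, 21.09 km north → (-46.92, 21.09).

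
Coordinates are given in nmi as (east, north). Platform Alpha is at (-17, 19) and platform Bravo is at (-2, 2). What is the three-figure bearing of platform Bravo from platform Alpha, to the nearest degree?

Δeast = -2 − -17 = 15.00; Δnorth = 2 − 19 = -17.00.
Bearing = atan2(Δeast, Δnorth) mod 360° = 138.58° ≈ 139°.

139°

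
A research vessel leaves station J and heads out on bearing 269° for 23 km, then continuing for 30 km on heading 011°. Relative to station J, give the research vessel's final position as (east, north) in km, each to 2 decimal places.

(-17.27, 29.05)

Leg 1 (269°, 23 km): east 23 sin 269° = -23.00, north 23 cos 269° = -0.40
Leg 2 (011°, 30 km): east 30 sin 11° = 5.72, north 30 cos 11° = 29.45
Summing: -17.27 km east, 29.05 km north → (-17.27, 29.05).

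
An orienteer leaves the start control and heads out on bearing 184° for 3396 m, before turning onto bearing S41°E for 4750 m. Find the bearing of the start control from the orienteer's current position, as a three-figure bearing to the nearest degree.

Leg 1 (184°, 3396 m): east 3396 sin 184° = -236.89, north 3396 cos 184° = -3387.73
Leg 2 (S41°E, 4750 m): east 4750 sin 139° = 3116.28, north 4750 cos 139° = -3584.87
Net displacement: 2879.39 east, -6972.60 north. Direction back to start is (-2879.39, 6972.60): bearing = atan2(-2879.39, 6972.60) mod 360° = 337.56° ≈ 338°.

338°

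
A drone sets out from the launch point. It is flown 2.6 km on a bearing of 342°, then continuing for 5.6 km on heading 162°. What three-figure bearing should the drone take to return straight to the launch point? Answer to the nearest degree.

342°

Leg 1 (342°, 2.6 km): east 2.6 sin 342° = -0.80, north 2.6 cos 342° = 2.47
Leg 2 (162°, 5.6 km): east 5.6 sin 162° = 1.73, north 5.6 cos 162° = -5.33
Net displacement: 0.93 east, -2.85 north. Direction back to start is (-0.93, 2.85): bearing = atan2(-0.93, 2.85) mod 360° = 342.00° ≈ 342°.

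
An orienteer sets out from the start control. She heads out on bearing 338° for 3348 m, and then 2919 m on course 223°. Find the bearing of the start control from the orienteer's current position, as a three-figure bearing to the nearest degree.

Leg 1 (338°, 3348 m): east 3348 sin 338° = -1254.18, north 3348 cos 338° = 3104.21
Leg 2 (223°, 2919 m): east 2919 sin 223° = -1990.75, north 2919 cos 223° = -2134.82
Net displacement: -3244.94 east, 969.39 north. Direction back to start is (3244.94, -969.39): bearing = atan2(3244.94, -969.39) mod 360° = 106.63° ≈ 107°.

107°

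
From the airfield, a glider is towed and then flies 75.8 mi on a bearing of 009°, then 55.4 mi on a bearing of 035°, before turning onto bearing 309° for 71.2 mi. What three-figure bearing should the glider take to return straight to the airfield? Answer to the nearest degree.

Leg 1 (009°, 75.8 mi): east 75.8 sin 9° = 11.86, north 75.8 cos 9° = 74.87
Leg 2 (035°, 55.4 mi): east 55.4 sin 35° = 31.78, north 55.4 cos 35° = 45.38
Leg 3 (309°, 71.2 mi): east 71.2 sin 309° = -55.33, north 71.2 cos 309° = 44.81
Net displacement: -11.70 east, 165.06 north. Direction back to start is (11.70, -165.06): bearing = atan2(11.70, -165.06) mod 360° = 175.95° ≈ 176°.

176°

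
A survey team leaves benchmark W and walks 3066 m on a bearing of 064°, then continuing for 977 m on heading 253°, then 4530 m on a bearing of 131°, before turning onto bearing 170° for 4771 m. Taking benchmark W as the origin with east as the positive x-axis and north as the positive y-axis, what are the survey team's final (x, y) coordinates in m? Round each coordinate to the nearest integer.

Leg 1 (064°, 3066 m): east 3066 sin 64° = 2755.70, north 3066 cos 64° = 1344.05
Leg 2 (253°, 977 m): east 977 sin 253° = -934.31, north 977 cos 253° = -285.65
Leg 3 (131°, 4530 m): east 4530 sin 131° = 3418.83, north 4530 cos 131° = -2971.95
Leg 4 (170°, 4771 m): east 4771 sin 170° = 828.48, north 4771 cos 170° = -4698.52
Summing: 6068.70 m east, -6612.07 m north → (6069, -6612).

(6069, -6612)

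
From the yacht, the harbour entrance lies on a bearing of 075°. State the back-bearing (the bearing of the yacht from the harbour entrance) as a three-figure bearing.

255°

Back-bearing = 075° + 180° = 255°.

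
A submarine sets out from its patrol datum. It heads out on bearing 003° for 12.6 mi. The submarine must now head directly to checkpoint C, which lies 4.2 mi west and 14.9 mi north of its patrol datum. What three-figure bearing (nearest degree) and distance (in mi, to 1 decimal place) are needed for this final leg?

295°, 5.4 mi

Leg 1 (003°, 12.6 mi): east 12.6 sin 3° = 0.66, north 12.6 cos 3° = 12.58
Current position: (0.66, 12.58). Target: (-4.2, 14.9). Remaining: Δeast = -4.86, Δnorth = 2.32.
Bearing = atan2(-4.86, 2.32) mod 360° = 295.49°; distance = √((-4.86)² + (2.32)²) = 5.384 mi.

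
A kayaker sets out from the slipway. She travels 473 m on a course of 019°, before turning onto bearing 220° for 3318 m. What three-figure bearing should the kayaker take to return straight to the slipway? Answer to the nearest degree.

043°

Leg 1 (019°, 473 m): east 473 sin 19° = 153.99, north 473 cos 19° = 447.23
Leg 2 (220°, 3318 m): east 3318 sin 220° = -2132.77, north 3318 cos 220° = -2541.74
Net displacement: -1978.78 east, -2094.51 north. Direction back to start is (1978.78, 2094.51): bearing = atan2(1978.78, 2094.51) mod 360° = 43.37° ≈ 043°.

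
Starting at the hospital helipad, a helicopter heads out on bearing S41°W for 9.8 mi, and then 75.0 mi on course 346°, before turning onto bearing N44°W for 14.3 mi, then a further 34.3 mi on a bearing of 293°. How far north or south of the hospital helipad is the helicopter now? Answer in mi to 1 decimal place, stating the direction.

Leg 1 (S41°W, 9.8 mi): east 9.8 sin 221° = -6.43, north 9.8 cos 221° = -7.40
Leg 2 (346°, 75.0 mi): east 75.0 sin 346° = -18.14, north 75.0 cos 346° = 72.77
Leg 3 (N44°W, 14.3 mi): east 14.3 sin 316° = -9.93, north 14.3 cos 316° = 10.29
Leg 4 (293°, 34.3 mi): east 34.3 sin 293° = -31.57, north 34.3 cos 293° = 13.40
Net north component: 89.06 mi.

89.1 mi north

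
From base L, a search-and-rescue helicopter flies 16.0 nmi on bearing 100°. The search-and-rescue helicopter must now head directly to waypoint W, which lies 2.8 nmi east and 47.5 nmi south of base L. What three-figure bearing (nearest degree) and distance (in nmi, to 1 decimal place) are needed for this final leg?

Leg 1 (100°, 16.0 nmi): east 16.0 sin 100° = 15.76, north 16.0 cos 100° = -2.78
Current position: (15.76, -2.78). Target: (2.8, -47.5). Remaining: Δeast = -12.96, Δnorth = -44.72.
Bearing = atan2(-12.96, -44.72) mod 360° = 196.16°; distance = √((-12.96)² + (-44.72)²) = 46.561 nmi.

196°, 46.6 nmi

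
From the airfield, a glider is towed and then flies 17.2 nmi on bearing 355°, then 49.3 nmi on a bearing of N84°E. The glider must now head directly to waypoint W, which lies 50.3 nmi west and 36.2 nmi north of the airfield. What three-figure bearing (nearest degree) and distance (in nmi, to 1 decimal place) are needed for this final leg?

278°, 98.8 nmi

Leg 1 (355°, 17.2 nmi): east 17.2 sin 355° = -1.50, north 17.2 cos 355° = 17.13
Leg 2 (N84°E, 49.3 nmi): east 49.3 sin 84° = 49.03, north 49.3 cos 84° = 5.15
Current position: (47.53, 22.29). Target: (-50.3, 36.2). Remaining: Δeast = -97.83, Δnorth = 13.91.
Bearing = atan2(-97.83, 13.91) mod 360° = 278.09°; distance = √((-97.83)² + (13.91)²) = 98.815 nmi.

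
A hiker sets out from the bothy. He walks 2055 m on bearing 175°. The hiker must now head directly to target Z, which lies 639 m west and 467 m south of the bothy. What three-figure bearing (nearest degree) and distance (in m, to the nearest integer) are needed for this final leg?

333°, 1779 m

Leg 1 (175°, 2055 m): east 2055 sin 175° = 179.11, north 2055 cos 175° = -2047.18
Current position: (179.11, -2047.18). Target: (-639, -467). Remaining: Δeast = -818.11, Δnorth = 1580.18.
Bearing = atan2(-818.11, 1580.18) mod 360° = 332.63°; distance = √((-818.11)² + (1580.18)²) = 1779.400 m.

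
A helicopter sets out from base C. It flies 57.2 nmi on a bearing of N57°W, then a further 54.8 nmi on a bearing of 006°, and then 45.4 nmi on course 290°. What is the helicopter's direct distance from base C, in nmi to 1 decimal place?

Leg 1 (N57°W, 57.2 nmi): east 57.2 sin 303° = -47.97, north 57.2 cos 303° = 31.15
Leg 2 (006°, 54.8 nmi): east 54.8 sin 6° = 5.73, north 54.8 cos 6° = 54.50
Leg 3 (290°, 45.4 nmi): east 45.4 sin 290° = -42.66, north 45.4 cos 290° = 15.53
Net: -84.91 east, 101.18 north. Distance = √((-84.91)² + (101.18)²) = 132.085 nmi.

132.1 nmi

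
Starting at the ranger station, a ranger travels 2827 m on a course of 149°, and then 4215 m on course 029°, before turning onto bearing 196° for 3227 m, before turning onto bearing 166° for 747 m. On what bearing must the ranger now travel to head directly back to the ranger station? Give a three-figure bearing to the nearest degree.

313°

Leg 1 (149°, 2827 m): east 2827 sin 149° = 1456.01, north 2827 cos 149° = -2423.21
Leg 2 (029°, 4215 m): east 4215 sin 29° = 2043.47, north 4215 cos 29° = 3686.52
Leg 3 (196°, 3227 m): east 3227 sin 196° = -889.48, north 3227 cos 196° = -3101.99
Leg 4 (166°, 747 m): east 747 sin 166° = 180.72, north 747 cos 166° = -724.81
Net displacement: 2790.72 east, -2563.49 north. Direction back to start is (-2790.72, 2563.49): bearing = atan2(-2790.72, 2563.49) mod 360° = 312.57° ≈ 313°.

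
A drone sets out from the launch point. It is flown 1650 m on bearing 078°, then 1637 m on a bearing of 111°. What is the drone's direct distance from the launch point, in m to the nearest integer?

Leg 1 (078°, 1650 m): east 1650 sin 78° = 1613.94, north 1650 cos 78° = 343.05
Leg 2 (111°, 1637 m): east 1637 sin 111° = 1528.27, north 1637 cos 111° = -586.65
Net: 3142.21 east, -243.59 north. Distance = √((3142.21)² + (-243.59)²) = 3151.643 m.

3152 m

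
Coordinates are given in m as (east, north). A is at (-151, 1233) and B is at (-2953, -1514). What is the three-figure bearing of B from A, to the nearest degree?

Δeast = -2953 − -151 = -2802.00; Δnorth = -1514 − 1233 = -2747.00.
Bearing = atan2(Δeast, Δnorth) mod 360° = 225.57° ≈ 226°.

226°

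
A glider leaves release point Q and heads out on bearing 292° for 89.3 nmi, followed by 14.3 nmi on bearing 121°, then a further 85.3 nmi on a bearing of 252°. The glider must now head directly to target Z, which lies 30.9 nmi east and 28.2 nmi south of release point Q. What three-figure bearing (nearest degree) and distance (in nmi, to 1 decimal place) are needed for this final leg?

099°, 184.7 nmi

Leg 1 (292°, 89.3 nmi): east 89.3 sin 292° = -82.80, north 89.3 cos 292° = 33.45
Leg 2 (121°, 14.3 nmi): east 14.3 sin 121° = 12.26, north 14.3 cos 121° = -7.37
Leg 3 (252°, 85.3 nmi): east 85.3 sin 252° = -81.13, north 85.3 cos 252° = -26.36
Current position: (-151.67, -0.27). Target: (30.9, -28.2). Remaining: Δeast = 182.57, Δnorth = -27.93.
Bearing = atan2(182.57, -27.93) mod 360° = 98.70°; distance = √((182.57)² + (-27.93)²) = 184.689 nmi.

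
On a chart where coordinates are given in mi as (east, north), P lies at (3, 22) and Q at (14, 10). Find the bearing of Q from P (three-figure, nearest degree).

Δeast = 14 − 3 = 11.00; Δnorth = 10 − 22 = -12.00.
Bearing = atan2(Δeast, Δnorth) mod 360° = 137.49° ≈ 137°.

137°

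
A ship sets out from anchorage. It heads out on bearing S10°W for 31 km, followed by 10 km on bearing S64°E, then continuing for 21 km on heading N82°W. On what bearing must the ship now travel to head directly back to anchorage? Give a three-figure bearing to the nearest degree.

Leg 1 (S10°W, 31 km): east 31 sin 190° = -5.38, north 31 cos 190° = -30.53
Leg 2 (S64°E, 10 km): east 10 sin 116° = 8.99, north 10 cos 116° = -4.38
Leg 3 (N82°W, 21 km): east 21 sin 278° = -20.80, north 21 cos 278° = 2.92
Net displacement: -17.19 east, -31.99 north. Direction back to start is (17.19, 31.99): bearing = atan2(17.19, 31.99) mod 360° = 28.25° ≈ 028°.

028°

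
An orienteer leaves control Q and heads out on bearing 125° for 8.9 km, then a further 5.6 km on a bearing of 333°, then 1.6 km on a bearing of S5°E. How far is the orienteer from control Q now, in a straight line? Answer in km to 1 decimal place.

5.2 km

Leg 1 (125°, 8.9 km): east 8.9 sin 125° = 7.29, north 8.9 cos 125° = -5.10
Leg 2 (333°, 5.6 km): east 5.6 sin 333° = -2.54, north 5.6 cos 333° = 4.99
Leg 3 (S5°E, 1.6 km): east 1.6 sin 175° = 0.14, north 1.6 cos 175° = -1.59
Net: 4.89 east, -1.71 north. Distance = √((4.89)² + (-1.71)²) = 5.178 km.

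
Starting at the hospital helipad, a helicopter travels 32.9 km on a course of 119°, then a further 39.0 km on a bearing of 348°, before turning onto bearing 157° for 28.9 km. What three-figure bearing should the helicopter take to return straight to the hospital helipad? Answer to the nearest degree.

278°

Leg 1 (119°, 32.9 km): east 32.9 sin 119° = 28.77, north 32.9 cos 119° = -15.95
Leg 2 (348°, 39.0 km): east 39.0 sin 348° = -8.11, north 39.0 cos 348° = 38.15
Leg 3 (157°, 28.9 km): east 28.9 sin 157° = 11.29, north 28.9 cos 157° = -26.60
Net displacement: 31.96 east, -4.41 north. Direction back to start is (-31.96, 4.41): bearing = atan2(-31.96, 4.41) mod 360° = 277.85° ≈ 278°.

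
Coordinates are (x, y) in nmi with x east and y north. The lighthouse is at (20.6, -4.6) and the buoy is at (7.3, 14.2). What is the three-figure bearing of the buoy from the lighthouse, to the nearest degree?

Δeast = 7.3 − 20.6 = -13.30; Δnorth = 14.2 − -4.6 = 18.80.
Bearing = atan2(Δeast, Δnorth) mod 360° = 324.72° ≈ 325°.

325°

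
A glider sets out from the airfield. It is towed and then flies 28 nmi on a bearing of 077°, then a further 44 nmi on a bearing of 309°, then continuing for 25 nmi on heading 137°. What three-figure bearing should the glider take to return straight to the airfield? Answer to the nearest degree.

213°

Leg 1 (077°, 28 nmi): east 28 sin 77° = 27.28, north 28 cos 77° = 6.30
Leg 2 (309°, 44 nmi): east 44 sin 309° = -34.19, north 44 cos 309° = 27.69
Leg 3 (137°, 25 nmi): east 25 sin 137° = 17.05, north 25 cos 137° = -18.28
Net displacement: 10.14 east, 15.70 north. Direction back to start is (-10.14, -15.70): bearing = atan2(-10.14, -15.70) mod 360° = 212.84° ≈ 213°.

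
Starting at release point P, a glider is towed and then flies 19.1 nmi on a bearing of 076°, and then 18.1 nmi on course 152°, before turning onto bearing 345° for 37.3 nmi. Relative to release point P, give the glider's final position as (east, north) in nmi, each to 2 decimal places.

Leg 1 (076°, 19.1 nmi): east 19.1 sin 76° = 18.53, north 19.1 cos 76° = 4.62
Leg 2 (152°, 18.1 nmi): east 18.1 sin 152° = 8.50, north 18.1 cos 152° = -15.98
Leg 3 (345°, 37.3 nmi): east 37.3 sin 345° = -9.65, north 37.3 cos 345° = 36.03
Summing: 17.38 nmi east, 24.67 nmi north → (17.38, 24.67).

(17.38, 24.67)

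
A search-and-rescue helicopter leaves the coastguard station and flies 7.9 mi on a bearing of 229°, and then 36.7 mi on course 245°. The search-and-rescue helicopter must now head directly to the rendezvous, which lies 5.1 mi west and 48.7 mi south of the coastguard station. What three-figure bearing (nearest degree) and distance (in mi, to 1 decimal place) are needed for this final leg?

Leg 1 (229°, 7.9 mi): east 7.9 sin 229° = -5.96, north 7.9 cos 229° = -5.18
Leg 2 (245°, 36.7 mi): east 36.7 sin 245° = -33.26, north 36.7 cos 245° = -15.51
Current position: (-39.22, -20.69). Target: (-5.1, -48.7). Remaining: Δeast = 34.12, Δnorth = -28.01.
Bearing = atan2(34.12, -28.01) mod 360° = 129.38°; distance = √((34.12)² + (-28.01)²) = 44.145 mi.

129°, 44.1 mi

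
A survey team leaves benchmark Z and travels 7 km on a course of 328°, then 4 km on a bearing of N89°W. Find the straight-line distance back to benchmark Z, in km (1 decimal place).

9.8 km

Leg 1 (328°, 7 km): east 7 sin 328° = -3.71, north 7 cos 328° = 5.94
Leg 2 (N89°W, 4 km): east 4 sin 271° = -4.00, north 4 cos 271° = 0.07
Net: -7.71 east, 6.01 north. Distance = √((-7.71)² + (6.01)²) = 9.772 km.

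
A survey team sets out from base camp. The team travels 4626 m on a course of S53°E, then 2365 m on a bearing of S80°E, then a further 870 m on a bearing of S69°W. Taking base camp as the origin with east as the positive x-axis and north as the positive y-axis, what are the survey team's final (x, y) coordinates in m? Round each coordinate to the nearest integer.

(5211, -3506)

Leg 1 (S53°E, 4626 m): east 4626 sin 127° = 3694.49, north 4626 cos 127° = -2784.00
Leg 2 (S80°E, 2365 m): east 2365 sin 100° = 2329.07, north 2365 cos 100° = -410.68
Leg 3 (S69°W, 870 m): east 870 sin 249° = -812.21, north 870 cos 249° = -311.78
Summing: 5211.34 m east, -3506.45 m north → (5211, -3506).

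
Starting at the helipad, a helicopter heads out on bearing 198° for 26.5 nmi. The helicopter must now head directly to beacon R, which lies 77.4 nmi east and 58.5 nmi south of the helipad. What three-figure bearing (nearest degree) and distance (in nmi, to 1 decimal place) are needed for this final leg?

Leg 1 (198°, 26.5 nmi): east 26.5 sin 198° = -8.19, north 26.5 cos 198° = -25.20
Current position: (-8.19, -25.20). Target: (77.4, -58.5). Remaining: Δeast = 85.59, Δnorth = -33.30.
Bearing = atan2(85.59, -33.30) mod 360° = 111.26°; distance = √((85.59)² + (-33.30)²) = 91.838 nmi.

111°, 91.8 nmi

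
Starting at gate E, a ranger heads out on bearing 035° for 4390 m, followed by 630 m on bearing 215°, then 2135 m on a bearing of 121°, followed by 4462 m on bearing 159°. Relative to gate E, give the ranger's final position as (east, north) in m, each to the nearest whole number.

Leg 1 (035°, 4390 m): east 4390 sin 35° = 2518.00, north 4390 cos 35° = 3596.08
Leg 2 (215°, 630 m): east 630 sin 215° = -361.35, north 630 cos 215° = -516.07
Leg 3 (121°, 2135 m): east 2135 sin 121° = 1830.05, north 2135 cos 121° = -1099.61
Leg 4 (159°, 4462 m): east 4462 sin 159° = 1599.04, north 4462 cos 159° = -4165.64
Summing: 5585.74 m east, -2185.23 m north → (5586, -2185).

(5586, -2185)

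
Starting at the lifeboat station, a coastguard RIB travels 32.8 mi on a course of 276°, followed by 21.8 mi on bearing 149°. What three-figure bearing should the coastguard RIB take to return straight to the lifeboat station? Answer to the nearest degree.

Leg 1 (276°, 32.8 mi): east 32.8 sin 276° = -32.62, north 32.8 cos 276° = 3.43
Leg 2 (149°, 21.8 mi): east 21.8 sin 149° = 11.23, north 21.8 cos 149° = -18.69
Net displacement: -21.39 east, -15.26 north. Direction back to start is (21.39, 15.26): bearing = atan2(21.39, 15.26) mod 360° = 54.50° ≈ 055°.

055°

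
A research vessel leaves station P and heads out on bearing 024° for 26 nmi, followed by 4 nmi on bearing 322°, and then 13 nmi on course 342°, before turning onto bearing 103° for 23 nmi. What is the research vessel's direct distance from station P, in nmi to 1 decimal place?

Leg 1 (024°, 26 nmi): east 26 sin 24° = 10.58, north 26 cos 24° = 23.75
Leg 2 (322°, 4 nmi): east 4 sin 322° = -2.46, north 4 cos 322° = 3.15
Leg 3 (342°, 13 nmi): east 13 sin 342° = -4.02, north 13 cos 342° = 12.36
Leg 4 (103°, 23 nmi): east 23 sin 103° = 22.41, north 23 cos 103° = -5.17
Net: 26.51 east, 34.09 north. Distance = √((26.51)² + (34.09)²) = 43.185 nmi.

43.2 nmi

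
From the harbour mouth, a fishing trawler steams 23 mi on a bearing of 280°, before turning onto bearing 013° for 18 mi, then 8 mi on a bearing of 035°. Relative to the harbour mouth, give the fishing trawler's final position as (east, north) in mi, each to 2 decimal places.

(-14.01, 28.09)

Leg 1 (280°, 23 mi): east 23 sin 280° = -22.65, north 23 cos 280° = 3.99
Leg 2 (013°, 18 mi): east 18 sin 13° = 4.05, north 18 cos 13° = 17.54
Leg 3 (035°, 8 mi): east 8 sin 35° = 4.59, north 8 cos 35° = 6.55
Summing: -14.01 mi east, 28.09 mi north → (-14.01, 28.09).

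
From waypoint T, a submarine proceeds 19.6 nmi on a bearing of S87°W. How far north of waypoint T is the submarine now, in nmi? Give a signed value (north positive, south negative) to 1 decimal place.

-1.0 nmi

Leg 1 (S87°W, 19.6 nmi): east 19.6 sin 267° = -19.57, north 19.6 cos 267° = -1.03
Net north component: -1.03 nmi.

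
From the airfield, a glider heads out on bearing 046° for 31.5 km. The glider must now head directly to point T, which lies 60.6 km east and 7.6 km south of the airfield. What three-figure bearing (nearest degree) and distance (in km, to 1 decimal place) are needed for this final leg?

128°, 48.0 km

Leg 1 (046°, 31.5 km): east 31.5 sin 46° = 22.66, north 31.5 cos 46° = 21.88
Current position: (22.66, 21.88). Target: (60.6, -7.6). Remaining: Δeast = 37.94, Δnorth = -29.48.
Bearing = atan2(37.94, -29.48) mod 360° = 127.85°; distance = √((37.94)² + (-29.48)²) = 48.049 km.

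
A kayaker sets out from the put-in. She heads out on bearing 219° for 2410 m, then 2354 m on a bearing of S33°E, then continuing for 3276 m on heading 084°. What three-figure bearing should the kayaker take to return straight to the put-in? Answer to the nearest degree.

Leg 1 (219°, 2410 m): east 2410 sin 219° = -1516.66, north 2410 cos 219° = -1872.92
Leg 2 (S33°E, 2354 m): east 2354 sin 147° = 1282.08, north 2354 cos 147° = -1974.23
Leg 3 (084°, 3276 m): east 3276 sin 84° = 3258.05, north 3276 cos 84° = 342.44
Net displacement: 3023.47 east, -3504.72 north. Direction back to start is (-3023.47, 3504.72): bearing = atan2(-3023.47, 3504.72) mod 360° = 319.22° ≈ 319°.

319°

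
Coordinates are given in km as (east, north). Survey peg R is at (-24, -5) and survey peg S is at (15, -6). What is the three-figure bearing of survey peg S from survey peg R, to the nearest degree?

091°

Δeast = 15 − -24 = 39.00; Δnorth = -6 − -5 = -1.00.
Bearing = atan2(Δeast, Δnorth) mod 360° = 91.47° ≈ 091°.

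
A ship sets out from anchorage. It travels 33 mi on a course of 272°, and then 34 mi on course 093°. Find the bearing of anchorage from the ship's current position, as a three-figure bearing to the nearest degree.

303°

Leg 1 (272°, 33 mi): east 33 sin 272° = -32.98, north 33 cos 272° = 1.15
Leg 2 (093°, 34 mi): east 34 sin 93° = 33.95, north 34 cos 93° = -1.78
Net displacement: 0.97 east, -0.63 north. Direction back to start is (-0.97, 0.63): bearing = atan2(-0.97, 0.63) mod 360° = 302.81° ≈ 303°.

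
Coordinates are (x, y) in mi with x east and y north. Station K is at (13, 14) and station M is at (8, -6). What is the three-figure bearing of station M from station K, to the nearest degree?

Δeast = 8 − 13 = -5.00; Δnorth = -6 − 14 = -20.00.
Bearing = atan2(Δeast, Δnorth) mod 360° = 194.04° ≈ 194°.

194°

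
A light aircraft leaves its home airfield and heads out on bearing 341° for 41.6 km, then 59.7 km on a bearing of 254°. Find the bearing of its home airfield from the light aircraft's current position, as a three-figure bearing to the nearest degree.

108°

Leg 1 (341°, 41.6 km): east 41.6 sin 341° = -13.54, north 41.6 cos 341° = 39.33
Leg 2 (254°, 59.7 km): east 59.7 sin 254° = -57.39, north 59.7 cos 254° = -16.46
Net displacement: -70.93 east, 22.88 north. Direction back to start is (70.93, -22.88): bearing = atan2(70.93, -22.88) mod 360° = 107.88° ≈ 108°.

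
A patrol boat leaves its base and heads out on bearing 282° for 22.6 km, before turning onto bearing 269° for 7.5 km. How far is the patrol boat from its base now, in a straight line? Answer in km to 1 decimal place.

30.0 km

Leg 1 (282°, 22.6 km): east 22.6 sin 282° = -22.11, north 22.6 cos 282° = 4.70
Leg 2 (269°, 7.5 km): east 7.5 sin 269° = -7.50, north 7.5 cos 269° = -0.13
Net: -29.60 east, 4.57 north. Distance = √((-29.60)² + (4.57)²) = 29.955 km.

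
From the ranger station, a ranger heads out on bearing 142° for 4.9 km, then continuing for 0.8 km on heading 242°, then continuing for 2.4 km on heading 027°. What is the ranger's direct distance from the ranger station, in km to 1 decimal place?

4.0 km

Leg 1 (142°, 4.9 km): east 4.9 sin 142° = 3.02, north 4.9 cos 142° = -3.86
Leg 2 (242°, 0.8 km): east 0.8 sin 242° = -0.71, north 0.8 cos 242° = -0.38
Leg 3 (027°, 2.4 km): east 2.4 sin 27° = 1.09, north 2.4 cos 27° = 2.14
Net: 3.40 east, -2.10 north. Distance = √((3.40)² + (-2.10)²) = 3.995 km.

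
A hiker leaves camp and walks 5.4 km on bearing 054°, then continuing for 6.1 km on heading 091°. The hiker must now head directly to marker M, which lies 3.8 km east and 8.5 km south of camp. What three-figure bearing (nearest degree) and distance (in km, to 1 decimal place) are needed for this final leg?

Leg 1 (054°, 5.4 km): east 5.4 sin 54° = 4.37, north 5.4 cos 54° = 3.17
Leg 2 (091°, 6.1 km): east 6.1 sin 91° = 6.10, north 6.1 cos 91° = -0.11
Current position: (10.47, 3.07). Target: (3.8, -8.5). Remaining: Δeast = -6.67, Δnorth = -11.57.
Bearing = atan2(-6.67, -11.57) mod 360° = 209.96°; distance = √((-6.67)² + (-11.57)²) = 13.352 km.

210°, 13.4 km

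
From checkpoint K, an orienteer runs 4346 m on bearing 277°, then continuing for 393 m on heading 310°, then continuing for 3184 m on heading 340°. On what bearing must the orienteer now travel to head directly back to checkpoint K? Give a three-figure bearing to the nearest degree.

123°

Leg 1 (277°, 4346 m): east 4346 sin 277° = -4313.61, north 4346 cos 277° = 529.64
Leg 2 (310°, 393 m): east 393 sin 310° = -301.06, north 393 cos 310° = 252.62
Leg 3 (340°, 3184 m): east 3184 sin 340° = -1088.99, north 3184 cos 340° = 2991.98
Net displacement: -5703.65 east, 3774.24 north. Direction back to start is (5703.65, -3774.24): bearing = atan2(5703.65, -3774.24) mod 360° = 123.49° ≈ 123°.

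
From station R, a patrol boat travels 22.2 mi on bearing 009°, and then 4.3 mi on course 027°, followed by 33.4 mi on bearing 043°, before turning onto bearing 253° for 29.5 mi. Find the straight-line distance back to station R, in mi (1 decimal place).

41.6 mi

Leg 1 (009°, 22.2 mi): east 22.2 sin 9° = 3.47, north 22.2 cos 9° = 21.93
Leg 2 (027°, 4.3 mi): east 4.3 sin 27° = 1.95, north 4.3 cos 27° = 3.83
Leg 3 (043°, 33.4 mi): east 33.4 sin 43° = 22.78, north 33.4 cos 43° = 24.43
Leg 4 (253°, 29.5 mi): east 29.5 sin 253° = -28.21, north 29.5 cos 253° = -8.62
Net: -0.01 east, 41.56 north. Distance = √((-0.01)² + (41.56)²) = 41.560 mi.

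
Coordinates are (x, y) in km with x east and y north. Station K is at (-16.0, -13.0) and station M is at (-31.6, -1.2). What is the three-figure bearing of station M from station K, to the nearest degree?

307°

Δeast = -31.6 − -16.0 = -15.60; Δnorth = -1.2 − -13.0 = 11.80.
Bearing = atan2(Δeast, Δnorth) mod 360° = 307.10° ≈ 307°.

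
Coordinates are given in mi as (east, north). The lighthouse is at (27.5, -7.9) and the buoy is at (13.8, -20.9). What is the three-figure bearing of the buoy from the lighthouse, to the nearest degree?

227°

Δeast = 13.8 − 27.5 = -13.70; Δnorth = -20.9 − -7.9 = -13.00.
Bearing = atan2(Δeast, Δnorth) mod 360° = 226.50° ≈ 227°.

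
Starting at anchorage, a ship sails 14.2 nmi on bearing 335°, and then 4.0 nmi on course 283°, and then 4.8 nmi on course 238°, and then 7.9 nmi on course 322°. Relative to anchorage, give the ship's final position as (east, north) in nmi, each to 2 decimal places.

(-18.83, 17.45)

Leg 1 (335°, 14.2 nmi): east 14.2 sin 335° = -6.00, north 14.2 cos 335° = 12.87
Leg 2 (283°, 4.0 nmi): east 4.0 sin 283° = -3.90, north 4.0 cos 283° = 0.90
Leg 3 (238°, 4.8 nmi): east 4.8 sin 238° = -4.07, north 4.8 cos 238° = -2.54
Leg 4 (322°, 7.9 nmi): east 7.9 sin 322° = -4.86, north 7.9 cos 322° = 6.23
Summing: -18.83 nmi east, 17.45 nmi north → (-18.83, 17.45).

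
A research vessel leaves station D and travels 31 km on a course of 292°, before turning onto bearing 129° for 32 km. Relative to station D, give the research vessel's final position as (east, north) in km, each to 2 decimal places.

(-3.87, -8.53)

Leg 1 (292°, 31 km): east 31 sin 292° = -28.74, north 31 cos 292° = 11.61
Leg 2 (129°, 32 km): east 32 sin 129° = 24.87, north 32 cos 129° = -20.14
Summing: -3.87 km east, -8.53 km north → (-3.87, -8.53).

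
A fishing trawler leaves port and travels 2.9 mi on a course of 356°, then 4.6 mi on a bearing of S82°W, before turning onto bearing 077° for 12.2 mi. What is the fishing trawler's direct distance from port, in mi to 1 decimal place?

Leg 1 (356°, 2.9 mi): east 2.9 sin 356° = -0.20, north 2.9 cos 356° = 2.89
Leg 2 (S82°W, 4.6 mi): east 4.6 sin 262° = -4.56, north 4.6 cos 262° = -0.64
Leg 3 (077°, 12.2 mi): east 12.2 sin 77° = 11.89, north 12.2 cos 77° = 2.74
Net: 7.13 east, 5.00 north. Distance = √((7.13)² + (5.00)²) = 8.707 mi.

8.7 mi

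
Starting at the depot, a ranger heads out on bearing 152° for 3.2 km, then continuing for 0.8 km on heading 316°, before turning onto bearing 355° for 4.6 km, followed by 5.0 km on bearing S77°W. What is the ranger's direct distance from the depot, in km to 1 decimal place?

Leg 1 (152°, 3.2 km): east 3.2 sin 152° = 1.50, north 3.2 cos 152° = -2.83
Leg 2 (316°, 0.8 km): east 0.8 sin 316° = -0.56, north 0.8 cos 316° = 0.58
Leg 3 (355°, 4.6 km): east 4.6 sin 355° = -0.40, north 4.6 cos 355° = 4.58
Leg 4 (S77°W, 5.0 km): east 5.0 sin 257° = -4.87, north 5.0 cos 257° = -1.12
Net: -4.33 east, 1.21 north. Distance = √((-4.33)² + (1.21)²) = 4.492 km.

4.5 km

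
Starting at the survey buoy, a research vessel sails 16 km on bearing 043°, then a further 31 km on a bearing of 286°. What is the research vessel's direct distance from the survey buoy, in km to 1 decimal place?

27.7 km

Leg 1 (043°, 16 km): east 16 sin 43° = 10.91, north 16 cos 43° = 11.70
Leg 2 (286°, 31 km): east 31 sin 286° = -29.80, north 31 cos 286° = 8.54
Net: -18.89 east, 20.25 north. Distance = √((-18.89)² + (20.25)²) = 27.688 km.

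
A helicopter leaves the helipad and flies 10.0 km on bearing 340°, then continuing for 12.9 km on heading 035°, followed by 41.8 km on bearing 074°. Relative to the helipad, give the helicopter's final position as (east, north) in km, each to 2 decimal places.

Leg 1 (340°, 10.0 km): east 10.0 sin 340° = -3.42, north 10.0 cos 340° = 9.40
Leg 2 (035°, 12.9 km): east 12.9 sin 35° = 7.40, north 12.9 cos 35° = 10.57
Leg 3 (074°, 41.8 km): east 41.8 sin 74° = 40.18, north 41.8 cos 74° = 11.52
Summing: 44.16 km east, 31.49 km north → (44.16, 31.49).

(44.16, 31.49)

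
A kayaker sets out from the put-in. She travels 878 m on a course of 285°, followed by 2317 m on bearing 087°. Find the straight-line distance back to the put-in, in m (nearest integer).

Leg 1 (285°, 878 m): east 878 sin 285° = -848.08, north 878 cos 285° = 227.24
Leg 2 (087°, 2317 m): east 2317 sin 87° = 2313.82, north 2317 cos 87° = 121.26
Net: 1465.74 east, 348.51 north. Distance = √((1465.74)² + (348.51)²) = 1506.604 m.

1507 m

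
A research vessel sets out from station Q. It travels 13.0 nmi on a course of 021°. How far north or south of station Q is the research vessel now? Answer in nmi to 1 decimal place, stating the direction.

Leg 1 (021°, 13.0 nmi): east 13.0 sin 21° = 4.66, north 13.0 cos 21° = 12.14
Net north component: 12.14 nmi.

12.1 nmi north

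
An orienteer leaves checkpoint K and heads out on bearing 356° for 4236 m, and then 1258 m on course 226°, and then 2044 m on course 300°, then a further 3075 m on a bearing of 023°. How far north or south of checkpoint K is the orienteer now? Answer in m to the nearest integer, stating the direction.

Leg 1 (356°, 4236 m): east 4236 sin 356° = -295.49, north 4236 cos 356° = 4225.68
Leg 2 (226°, 1258 m): east 1258 sin 226° = -904.93, north 1258 cos 226° = -873.88
Leg 3 (300°, 2044 m): east 2044 sin 300° = -1770.16, north 2044 cos 300° = 1022.00
Leg 4 (023°, 3075 m): east 3075 sin 23° = 1201.50, north 3075 cos 23° = 2830.55
Net north component: 7204.35 m.

7204 m north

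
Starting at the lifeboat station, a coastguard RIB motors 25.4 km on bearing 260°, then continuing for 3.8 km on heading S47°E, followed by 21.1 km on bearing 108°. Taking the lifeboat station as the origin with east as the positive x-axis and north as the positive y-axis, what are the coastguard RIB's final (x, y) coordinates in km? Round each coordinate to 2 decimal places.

(-2.17, -13.52)

Leg 1 (260°, 25.4 km): east 25.4 sin 260° = -25.01, north 25.4 cos 260° = -4.41
Leg 2 (S47°E, 3.8 km): east 3.8 sin 133° = 2.78, north 3.8 cos 133° = -2.59
Leg 3 (108°, 21.1 km): east 21.1 sin 108° = 20.07, north 21.1 cos 108° = -6.52
Summing: -2.17 km east, -13.52 km north → (-2.17, -13.52).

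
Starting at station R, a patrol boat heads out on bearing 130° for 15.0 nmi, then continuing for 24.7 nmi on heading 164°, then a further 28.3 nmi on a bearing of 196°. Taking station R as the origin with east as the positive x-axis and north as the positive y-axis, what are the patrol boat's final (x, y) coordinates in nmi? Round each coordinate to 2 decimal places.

Leg 1 (130°, 15.0 nmi): east 15.0 sin 130° = 11.49, north 15.0 cos 130° = -9.64
Leg 2 (164°, 24.7 nmi): east 24.7 sin 164° = 6.81, north 24.7 cos 164° = -23.74
Leg 3 (196°, 28.3 nmi): east 28.3 sin 196° = -7.80, north 28.3 cos 196° = -27.20
Summing: 10.50 nmi east, -60.59 nmi north → (10.50, -60.59).

(10.50, -60.59)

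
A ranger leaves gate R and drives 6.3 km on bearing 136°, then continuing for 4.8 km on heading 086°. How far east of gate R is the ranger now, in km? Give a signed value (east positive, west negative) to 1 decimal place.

Leg 1 (136°, 6.3 km): east 6.3 sin 136° = 4.38, north 6.3 cos 136° = -4.53
Leg 2 (086°, 4.8 km): east 4.8 sin 86° = 4.79, north 4.8 cos 86° = 0.33
Net east component: 9.16 km.

9.2 km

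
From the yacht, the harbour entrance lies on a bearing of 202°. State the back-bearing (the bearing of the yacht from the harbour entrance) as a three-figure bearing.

Back-bearing = 202° − 180° = 022°.

022°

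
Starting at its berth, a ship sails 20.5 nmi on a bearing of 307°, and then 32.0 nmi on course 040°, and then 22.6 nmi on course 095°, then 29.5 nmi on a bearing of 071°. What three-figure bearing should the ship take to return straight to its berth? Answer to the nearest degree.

Leg 1 (307°, 20.5 nmi): east 20.5 sin 307° = -16.37, north 20.5 cos 307° = 12.34
Leg 2 (040°, 32.0 nmi): east 32.0 sin 40° = 20.57, north 32.0 cos 40° = 24.51
Leg 3 (095°, 22.6 nmi): east 22.6 sin 95° = 22.51, north 22.6 cos 95° = -1.97
Leg 4 (071°, 29.5 nmi): east 29.5 sin 71° = 27.89, north 29.5 cos 71° = 9.60
Net displacement: 54.60 east, 44.49 north. Direction back to start is (-54.60, -44.49): bearing = atan2(-54.60, -44.49) mod 360° = 230.83° ≈ 231°.

231°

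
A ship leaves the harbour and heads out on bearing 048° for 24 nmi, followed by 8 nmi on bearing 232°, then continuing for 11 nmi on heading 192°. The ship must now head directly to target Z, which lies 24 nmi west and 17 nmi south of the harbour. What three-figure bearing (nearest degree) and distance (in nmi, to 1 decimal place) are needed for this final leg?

Leg 1 (048°, 24 nmi): east 24 sin 48° = 17.84, north 24 cos 48° = 16.06
Leg 2 (232°, 8 nmi): east 8 sin 232° = -6.30, north 8 cos 232° = -4.93
Leg 3 (192°, 11 nmi): east 11 sin 192° = -2.29, north 11 cos 192° = -10.76
Current position: (9.24, 0.37). Target: (-24, -17). Remaining: Δeast = -33.24, Δnorth = -17.37.
Bearing = atan2(-33.24, -17.37) mod 360° = 242.41°; distance = √((-33.24)² + (-17.37)²) = 37.511 nmi.

242°, 37.5 nmi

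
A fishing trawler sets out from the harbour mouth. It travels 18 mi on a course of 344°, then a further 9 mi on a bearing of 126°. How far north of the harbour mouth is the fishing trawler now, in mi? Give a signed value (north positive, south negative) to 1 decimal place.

Leg 1 (344°, 18 mi): east 18 sin 344° = -4.96, north 18 cos 344° = 17.30
Leg 2 (126°, 9 mi): east 9 sin 126° = 7.28, north 9 cos 126° = -5.29
Net north component: 12.01 mi.

12.0 mi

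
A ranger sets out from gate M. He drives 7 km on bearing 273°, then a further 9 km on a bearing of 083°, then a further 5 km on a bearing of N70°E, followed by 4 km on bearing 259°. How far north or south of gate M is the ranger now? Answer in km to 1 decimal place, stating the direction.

Leg 1 (273°, 7 km): east 7 sin 273° = -6.99, north 7 cos 273° = 0.37
Leg 2 (083°, 9 km): east 9 sin 83° = 8.93, north 9 cos 83° = 1.10
Leg 3 (N70°E, 5 km): east 5 sin 70° = 4.70, north 5 cos 70° = 1.71
Leg 4 (259°, 4 km): east 4 sin 259° = -3.93, north 4 cos 259° = -0.76
Net north component: 2.41 km.

2.4 km north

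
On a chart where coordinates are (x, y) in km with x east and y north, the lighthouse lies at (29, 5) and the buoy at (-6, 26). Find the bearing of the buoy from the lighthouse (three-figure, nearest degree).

Δeast = -6 − 29 = -35.00; Δnorth = 26 − 5 = 21.00.
Bearing = atan2(Δeast, Δnorth) mod 360° = 300.96° ≈ 301°.

301°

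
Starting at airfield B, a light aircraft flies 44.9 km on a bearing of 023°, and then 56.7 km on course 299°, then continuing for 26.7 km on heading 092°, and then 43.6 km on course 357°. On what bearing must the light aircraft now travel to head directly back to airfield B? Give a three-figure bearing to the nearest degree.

176°

Leg 1 (023°, 44.9 km): east 44.9 sin 23° = 17.54, north 44.9 cos 23° = 41.33
Leg 2 (299°, 56.7 km): east 56.7 sin 299° = -49.59, north 56.7 cos 299° = 27.49
Leg 3 (092°, 26.7 km): east 26.7 sin 92° = 26.68, north 26.7 cos 92° = -0.93
Leg 4 (357°, 43.6 km): east 43.6 sin 357° = -2.28, north 43.6 cos 357° = 43.54
Net displacement: -7.65 east, 111.43 north. Direction back to start is (7.65, -111.43): bearing = atan2(7.65, -111.43) mod 360° = 176.08° ≈ 176°.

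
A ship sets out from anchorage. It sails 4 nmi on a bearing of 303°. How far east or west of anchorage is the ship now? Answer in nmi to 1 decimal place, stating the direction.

3.4 nmi west

Leg 1 (303°, 4 nmi): east 4 sin 303° = -3.35, north 4 cos 303° = 2.18
Net east component: -3.35 nmi.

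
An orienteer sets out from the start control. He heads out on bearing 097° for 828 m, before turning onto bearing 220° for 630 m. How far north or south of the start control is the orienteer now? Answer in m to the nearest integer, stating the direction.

Leg 1 (097°, 828 m): east 828 sin 97° = 821.83, north 828 cos 97° = -100.91
Leg 2 (220°, 630 m): east 630 sin 220° = -404.96, north 630 cos 220° = -482.61
Net north component: -583.52 m.

584 m south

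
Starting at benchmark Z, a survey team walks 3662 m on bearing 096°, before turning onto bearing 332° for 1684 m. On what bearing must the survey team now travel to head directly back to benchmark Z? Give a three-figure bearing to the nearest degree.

Leg 1 (096°, 3662 m): east 3662 sin 96° = 3641.94, north 3662 cos 96° = -382.78
Leg 2 (332°, 1684 m): east 1684 sin 332° = -790.59, north 1684 cos 332° = 1486.88
Net displacement: 2851.35 east, 1104.10 north. Direction back to start is (-2851.35, -1104.10): bearing = atan2(-2851.35, -1104.10) mod 360° = 248.83° ≈ 249°.

249°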